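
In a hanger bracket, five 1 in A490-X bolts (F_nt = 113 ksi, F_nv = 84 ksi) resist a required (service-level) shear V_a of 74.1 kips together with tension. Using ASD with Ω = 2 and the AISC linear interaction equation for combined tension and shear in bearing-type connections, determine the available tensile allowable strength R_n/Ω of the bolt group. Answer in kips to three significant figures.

189 kips

A_b = π·1²/4 = 0.7854 in²; f_rv = 74.1 / (5 × 0.7854) = 18.87 ksi.
F'_nt = 1.3 F_nt − (Ω F_nt / F_nv) f_rv = 1.3·113 − (2·113/84)·18.87 = 96.13 ksi, capped at F_nt → F'_nt = 96.13 ksi.
R_n = F'_nt · A_b · n = 96.13 × 0.7854 × 5 = 377.5 kips.
Allowable strength R_n/Ω = 377.5 / 2 = 189 kips.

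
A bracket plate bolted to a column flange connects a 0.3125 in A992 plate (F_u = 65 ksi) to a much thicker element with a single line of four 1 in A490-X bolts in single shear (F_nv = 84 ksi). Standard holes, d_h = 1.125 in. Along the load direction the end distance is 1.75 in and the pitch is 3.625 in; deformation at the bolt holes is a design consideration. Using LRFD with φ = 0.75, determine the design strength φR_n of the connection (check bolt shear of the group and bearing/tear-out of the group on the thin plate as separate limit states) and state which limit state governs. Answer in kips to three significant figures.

131 kips (bearing governs)

Bolt shear: A_b = π·1²/4 = 0.7854 in²; R_n = 84 × 0.7854 × 4 × 1 = 263.9 kips → 0.75 × 263.9 = 198 kips.
Bearing (1.2 l_c t F_u ≤ 2.4 d t F_u): upper limit = 2.4·1·0.3125·65 = 48.75 kips.
  Edge l_c = 1.75 − 1.125/2 = 1.188 → r_n = 28.95 kips; interior l_c = 3.625 − 1.125 = 2.5 → r_n = 48.75 kips.
  R_n,bearing = 1·28.95 + 3·48.75 = 175.2 kips → 0.75 × 175.2 = 131 kips.
Bearing governs: 131 kips.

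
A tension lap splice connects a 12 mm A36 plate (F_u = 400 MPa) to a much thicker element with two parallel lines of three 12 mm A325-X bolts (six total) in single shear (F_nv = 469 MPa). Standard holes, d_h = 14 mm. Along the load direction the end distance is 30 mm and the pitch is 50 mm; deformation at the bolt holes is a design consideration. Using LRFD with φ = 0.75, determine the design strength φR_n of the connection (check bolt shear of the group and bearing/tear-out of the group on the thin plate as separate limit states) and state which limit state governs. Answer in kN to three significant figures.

Bolt shear: A_b = π·12²/4 = 113.1 mm²; R_n = 469 × 113.1 × 6 × 1 / 1000 = 318.3 kN → 0.75 × 318.3 = 239 kN.
Bearing (1.2 l_c t F_u ≤ 2.4 d t F_u): upper limit = 2.4·12·12·400 / 1000 = 138.2 kN.
  Edge l_c = 30 − 14/2 = 23 → r_n = 132.5 kN; interior l_c = 50 − 14 = 36 → r_n = 138.2 kN.
  R_n,bearing = 2·132.5 + 4·138.2 = 817.9 kN → 0.75 × 817.9 = 613 kN.
Bolt shear governs: 239 kN.

239 kN (bolt shear governs)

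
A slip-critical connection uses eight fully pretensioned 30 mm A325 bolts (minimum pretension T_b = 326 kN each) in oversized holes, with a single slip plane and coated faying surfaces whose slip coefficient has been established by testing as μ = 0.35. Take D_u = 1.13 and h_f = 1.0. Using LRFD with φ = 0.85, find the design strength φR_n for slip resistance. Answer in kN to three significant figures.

877 kN

R_n = μ · D_u · h_f · T_b · n_s · n_b = 0.35 × 1.13 × 1.0 × 326 × 1 × 8 = 1031 kN.
Design strength φR_n = 0.85 × 1031 = 877 kN.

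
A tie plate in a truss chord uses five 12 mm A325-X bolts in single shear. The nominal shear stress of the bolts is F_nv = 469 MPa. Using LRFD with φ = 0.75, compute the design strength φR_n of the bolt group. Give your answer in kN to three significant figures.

199 kN

A_b = π × 12² / 4 = 113.1 mm².
R_n = F_nv · A_b · n · n_s = 469 × 113.1 × 5 × 1 / 1000 = 265.2 kN.
Design strength φR_n = 0.75 × 265.2 = 199 kN.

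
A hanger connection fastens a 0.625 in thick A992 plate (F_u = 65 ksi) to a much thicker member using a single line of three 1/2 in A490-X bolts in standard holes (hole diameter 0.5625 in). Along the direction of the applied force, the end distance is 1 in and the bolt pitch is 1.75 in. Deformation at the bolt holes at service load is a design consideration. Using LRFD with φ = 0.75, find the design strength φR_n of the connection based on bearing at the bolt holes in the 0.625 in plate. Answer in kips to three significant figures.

Per bolt r_n = 1.2 l_c t F_u ≤ 2.4 d t F_u; upper limit = 2.4 × 0.5 × 0.625 × 65 = 48.75 kips.
Edge bolt: l_c = 1 − 0.5625/2 = 0.7188 in → 1.2 × 0.7188 × 0.625 × 65 = 35.04 → r_n = 35.04 kips.
Interior bolts: l_c = 1.75 − 0.5625 = 1.188 in → 1.2 × 1.188 × 0.625 × 65 = 57.89 → r_n = 48.75 kips.
R_n = 1 × 35.04 + 2 × 48.75 = 132.5 kips.
Design strength φR_n = 0.75 × 132.5 = 99.4 kips.

99.4 kips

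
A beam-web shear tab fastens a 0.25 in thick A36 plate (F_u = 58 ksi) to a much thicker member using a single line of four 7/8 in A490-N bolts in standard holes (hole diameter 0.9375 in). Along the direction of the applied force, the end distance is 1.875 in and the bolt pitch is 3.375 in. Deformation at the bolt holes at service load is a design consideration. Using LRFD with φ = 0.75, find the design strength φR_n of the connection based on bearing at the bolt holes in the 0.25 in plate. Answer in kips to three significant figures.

Per bolt r_n = 1.2 l_c t F_u ≤ 2.4 d t F_u; upper limit = 2.4 × 0.875 × 0.25 × 58 = 30.45 kips.
Edge bolt: l_c = 1.875 − 0.9375/2 = 1.406 in → 1.2 × 1.406 × 0.25 × 58 = 24.47 → r_n = 24.47 kips.
Interior bolts: l_c = 3.375 − 0.9375 = 2.438 in → 1.2 × 2.438 × 0.25 × 58 = 42.41 → r_n = 30.45 kips.
R_n = 1 × 24.47 + 3 × 30.45 = 115.8 kips.
Design strength φR_n = 0.75 × 115.8 = 86.9 kips.

86.9 kips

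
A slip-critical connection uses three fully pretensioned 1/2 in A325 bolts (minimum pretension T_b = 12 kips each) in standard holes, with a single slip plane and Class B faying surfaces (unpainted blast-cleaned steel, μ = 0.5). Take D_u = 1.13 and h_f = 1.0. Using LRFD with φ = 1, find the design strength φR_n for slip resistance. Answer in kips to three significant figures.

20.3 kips

R_n = μ · D_u · h_f · T_b · n_s · n_b = 0.5 × 1.13 × 1.0 × 12 × 1 × 3 = 20.34 kips.
Design strength φR_n = 1 × 20.34 = 20.3 kips.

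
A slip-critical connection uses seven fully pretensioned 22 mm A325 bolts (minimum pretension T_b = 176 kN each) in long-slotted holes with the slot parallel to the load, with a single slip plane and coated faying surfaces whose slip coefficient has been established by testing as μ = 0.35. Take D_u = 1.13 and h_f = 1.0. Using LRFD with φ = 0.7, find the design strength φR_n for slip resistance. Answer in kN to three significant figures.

R_n = μ · D_u · h_f · T_b · n_s · n_b = 0.35 × 1.13 × 1.0 × 176 × 1 × 7 = 487.3 kN.
Design strength φR_n = 0.7 × 487.3 = 341 kN.

341 kN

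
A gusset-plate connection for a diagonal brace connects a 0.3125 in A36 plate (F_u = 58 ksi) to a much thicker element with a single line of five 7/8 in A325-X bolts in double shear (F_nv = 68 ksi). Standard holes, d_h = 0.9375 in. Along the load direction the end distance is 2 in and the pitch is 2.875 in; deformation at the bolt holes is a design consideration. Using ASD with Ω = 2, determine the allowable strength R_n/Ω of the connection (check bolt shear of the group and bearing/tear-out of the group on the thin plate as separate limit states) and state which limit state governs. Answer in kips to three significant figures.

92.8 kips (bearing governs)

Bolt shear: A_b = π·0.875²/4 = 0.6013 in²; R_n = 68 × 0.6013 × 5 × 2 = 408.9 kips → 408.9 / 2 = 204 kips.
Bearing (1.2 l_c t F_u ≤ 2.4 d t F_u): upper limit = 2.4·0.875·0.3125·58 = 38.06 kips.
  Edge l_c = 2 − 0.9375/2 = 1.531 → r_n = 33.3 kips; interior l_c = 2.875 − 0.9375 = 1.938 → r_n = 38.06 kips.
  R_n,bearing = 1·33.3 + 4·38.06 = 185.6 kips → 185.6 / 2 = 92.8 kips.
Bearing governs: 92.8 kips.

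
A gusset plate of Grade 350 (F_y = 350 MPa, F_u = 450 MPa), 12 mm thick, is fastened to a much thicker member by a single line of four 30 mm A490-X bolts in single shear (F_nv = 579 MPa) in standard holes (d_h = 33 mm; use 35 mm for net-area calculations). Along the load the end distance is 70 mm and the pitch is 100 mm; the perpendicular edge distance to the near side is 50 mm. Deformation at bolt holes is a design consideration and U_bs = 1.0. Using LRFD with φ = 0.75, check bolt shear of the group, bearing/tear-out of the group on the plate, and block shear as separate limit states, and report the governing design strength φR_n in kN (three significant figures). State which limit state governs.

733 kN (block shear governs)

Bolt shear: A_b = π·30²/4 = 706.9 mm²; R_n = 579 × 706.9 × 4 × 1 / 1000 = 1637 kN → 0.75 × 1637 = 1230 kN.
Bearing: edge l_c = 53.5, r_n = 346.7 kN; interior l_c = 67, r_n = 388.8 kN; R_n = 346.7 + 3·388.8 = 1513 kN → 1130 kN.
Block shear: A_gv = 4440, A_nv = 2970, A_nt = 390 mm²; R_n = min(0.6F_uA_nv, 0.6F_yA_gv) + U_bs·F_u·A_nt = 977.4 kN → 733 kN.
Block shear governs: 733 kN.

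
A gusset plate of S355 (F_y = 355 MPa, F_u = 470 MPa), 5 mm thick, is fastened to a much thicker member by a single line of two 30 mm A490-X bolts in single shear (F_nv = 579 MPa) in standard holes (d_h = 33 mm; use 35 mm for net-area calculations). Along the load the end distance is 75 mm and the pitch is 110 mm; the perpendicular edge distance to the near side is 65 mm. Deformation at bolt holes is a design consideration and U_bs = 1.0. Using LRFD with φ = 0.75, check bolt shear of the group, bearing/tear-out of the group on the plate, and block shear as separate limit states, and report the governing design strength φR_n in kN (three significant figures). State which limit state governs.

224 kN (block shear governs)

Bolt shear: A_b = π·30²/4 = 706.9 mm²; R_n = 579 × 706.9 × 2 × 1 / 1000 = 818.5 kN → 0.75 × 818.5 = 614 kN.
Bearing: edge l_c = 58.5, r_n = 165 kN; interior l_c = 77, r_n = 169.2 kN; R_n = 165 + 1·169.2 = 334.2 kN → 251 kN.
Block shear: A_gv = 925, A_nv = 662.5, A_nt = 237.5 mm²; R_n = min(0.6F_uA_nv, 0.6F_yA_gv) + U_bs·F_u·A_nt = 298.4 kN → 224 kN.
Block shear governs: 224 kN.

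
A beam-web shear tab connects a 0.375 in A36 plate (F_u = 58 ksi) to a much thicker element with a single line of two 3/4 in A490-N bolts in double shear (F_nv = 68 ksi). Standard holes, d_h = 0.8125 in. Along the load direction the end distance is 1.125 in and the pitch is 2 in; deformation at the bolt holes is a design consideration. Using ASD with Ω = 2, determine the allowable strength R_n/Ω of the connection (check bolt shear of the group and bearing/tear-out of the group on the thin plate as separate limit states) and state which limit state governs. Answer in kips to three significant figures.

24.9 kips (bearing governs)

Bolt shear: A_b = π·0.75²/4 = 0.4418 in²; R_n = 68 × 0.4418 × 2 × 2 = 120.2 kips → 120.2 / 2 = 60.1 kips.
Bearing (1.2 l_c t F_u ≤ 2.4 d t F_u): upper limit = 2.4·0.75·0.375·58 = 39.15 kips.
  Edge l_c = 1.125 − 0.8125/2 = 0.7188 → r_n = 18.76 kips; interior l_c = 2 − 0.8125 = 1.188 → r_n = 30.99 kips.
  R_n,bearing = 1·18.76 + 1·30.99 = 49.75 kips → 49.75 / 2 = 24.9 kips.
Bearing governs: 24.9 kips.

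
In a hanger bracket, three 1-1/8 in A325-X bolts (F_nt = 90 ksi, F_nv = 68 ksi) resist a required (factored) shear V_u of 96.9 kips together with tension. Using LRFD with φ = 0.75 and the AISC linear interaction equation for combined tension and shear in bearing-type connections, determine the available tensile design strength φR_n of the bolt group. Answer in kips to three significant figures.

133 kips

A_b = π·1.125²/4 = 0.994 in²; f_rv = 96.9 / (3 × 0.994) = 32.49 ksi.
F'_nt = 1.3 F_nt − (F_nt / φF_nv) f_rv = 1.3·90 − (90/(0.75·68))·32.49 = 59.66 ksi, capped at F_nt → F'_nt = 59.66 ksi.
R_n = F'_nt · A_b · n = 59.66 × 0.994 × 3 = 177.9 kips.
Design strength φR_n = 0.75 × 177.9 = 133 kips.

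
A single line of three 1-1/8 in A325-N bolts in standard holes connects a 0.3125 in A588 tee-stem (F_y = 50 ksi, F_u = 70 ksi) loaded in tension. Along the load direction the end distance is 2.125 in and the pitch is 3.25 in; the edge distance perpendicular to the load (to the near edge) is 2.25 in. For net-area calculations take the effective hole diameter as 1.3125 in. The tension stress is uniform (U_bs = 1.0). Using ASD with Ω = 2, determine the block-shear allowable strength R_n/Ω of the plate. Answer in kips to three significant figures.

Shear plane L_v = 2.125 + 2·3.25 = 8.625 in; A_gv = 8.625 × 0.3125 = 2.695 in².
A_nv = (8.625 − 2.5·1.3125) × 0.3125 = 1.67 in².
A_nt = (2.25 − 0.5·1.3125) × 0.3125 = 0.498 in².
0.6 F_u A_nv = 70.14 kips; 0.6 F_y A_gv = 80.86 kips → shear rupture governs the shear term.
R_n = 70.14 + 1.0 × 70 × 0.498 = 105 kips.
Allowable strength R_n/Ω = 105 / 2 = 52.5 kips.

52.5 kips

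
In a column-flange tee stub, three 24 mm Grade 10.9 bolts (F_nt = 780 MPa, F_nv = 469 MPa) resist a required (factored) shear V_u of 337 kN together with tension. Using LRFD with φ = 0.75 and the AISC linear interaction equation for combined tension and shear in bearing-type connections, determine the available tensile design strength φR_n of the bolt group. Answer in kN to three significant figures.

472 kN

A_b = π·24²/4 = 452.4 mm²; f_rv = 337 × 1000 / (3 × 452.4) = 248.3 MPa.
F'_nt = 1.3 F_nt − (F_nt / φF_nv) f_rv = 1.3·780 − (780/(0.75·469))·248.3 = 463.4 MPa, capped at F_nt → F'_nt = 463.4 MPa.
R_n = F'_nt · A_b · n = 463.4 × 452.4 × 3 / 1000 = 628.9 kN.
Design strength φR_n = 0.75 × 628.9 = 472 kN.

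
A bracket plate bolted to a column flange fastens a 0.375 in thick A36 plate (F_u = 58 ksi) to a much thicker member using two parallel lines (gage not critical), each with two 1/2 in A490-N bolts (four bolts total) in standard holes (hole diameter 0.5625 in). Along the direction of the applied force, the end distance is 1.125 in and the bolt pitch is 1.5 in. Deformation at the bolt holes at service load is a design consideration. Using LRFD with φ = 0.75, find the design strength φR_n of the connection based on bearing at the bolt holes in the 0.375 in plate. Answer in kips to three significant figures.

Per bolt r_n = 1.2 l_c t F_u ≤ 2.4 d t F_u; upper limit = 2.4 × 0.5 × 0.375 × 58 = 26.1 kips.
Edge bolt: l_c = 1.125 − 0.5625/2 = 0.8438 in → 1.2 × 0.8438 × 0.375 × 58 = 22.02 → r_n = 22.02 kips.
Interior bolts: l_c = 1.5 − 0.5625 = 0.9375 in → 1.2 × 0.9375 × 0.375 × 58 = 24.47 → r_n = 24.47 kips.
R_n = 2 × 22.02 + 2 × 24.47 = 92.98 kips.
Design strength φR_n = 0.75 × 92.98 = 69.7 kips.

69.7 kips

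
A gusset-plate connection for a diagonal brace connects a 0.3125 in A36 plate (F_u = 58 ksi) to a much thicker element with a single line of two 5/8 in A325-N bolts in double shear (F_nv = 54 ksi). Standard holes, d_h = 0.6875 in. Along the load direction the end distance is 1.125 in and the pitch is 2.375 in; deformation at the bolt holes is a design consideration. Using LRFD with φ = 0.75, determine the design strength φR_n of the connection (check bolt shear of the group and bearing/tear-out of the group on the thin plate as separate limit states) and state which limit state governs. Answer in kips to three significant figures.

33.1 kips (bearing governs)

Bolt shear: A_b = π·0.625²/4 = 0.3068 in²; R_n = 54 × 0.3068 × 2 × 2 = 66.27 kips → 0.75 × 66.27 = 49.7 kips.
Bearing (1.2 l_c t F_u ≤ 2.4 d t F_u): upper limit = 2.4·0.625·0.3125·58 = 27.19 kips.
  Edge l_c = 1.125 − 0.6875/2 = 0.7812 → r_n = 16.99 kips; interior l_c = 2.375 − 0.6875 = 1.688 → r_n = 27.19 kips.
  R_n,bearing = 1·16.99 + 1·27.19 = 44.18 kips → 0.75 × 44.18 = 33.1 kips.
Bearing governs: 33.1 kips.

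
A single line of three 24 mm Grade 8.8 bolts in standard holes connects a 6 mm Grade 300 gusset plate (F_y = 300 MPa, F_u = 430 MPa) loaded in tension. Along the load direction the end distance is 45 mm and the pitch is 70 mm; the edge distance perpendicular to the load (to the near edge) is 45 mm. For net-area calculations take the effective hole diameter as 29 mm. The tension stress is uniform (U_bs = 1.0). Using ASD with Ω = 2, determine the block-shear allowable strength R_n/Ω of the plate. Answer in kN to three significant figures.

Shear plane L_v = 45 + 2·70 = 185 mm; A_gv = 185 × 6 = 1110 mm².
A_nv = (185 − 2.5·29) × 6 = 675 mm².
A_nt = (45 − 0.5·29) × 6 = 183 mm².
0.6 F_u A_nv = 174.2 kN; 0.6 F_y A_gv = 199.8 kN → shear rupture governs the shear term.
R_n = 174.2 + 1.0 × 430 × 183 / 1000 = 252.8 kN.
Allowable strength R_n/Ω = 252.8 / 2 = 126 kN.

126 kN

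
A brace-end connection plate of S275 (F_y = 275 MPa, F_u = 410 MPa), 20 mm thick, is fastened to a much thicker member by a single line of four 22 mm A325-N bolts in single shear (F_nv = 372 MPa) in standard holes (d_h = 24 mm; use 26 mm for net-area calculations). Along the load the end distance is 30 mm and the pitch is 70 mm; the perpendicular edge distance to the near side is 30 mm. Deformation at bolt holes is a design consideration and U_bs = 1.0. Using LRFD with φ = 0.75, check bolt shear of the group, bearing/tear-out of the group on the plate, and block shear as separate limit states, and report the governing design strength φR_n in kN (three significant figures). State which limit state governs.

Bolt shear: A_b = π·22²/4 = 380.1 mm²; R_n = 372 × 380.1 × 4 × 1 / 1000 = 565.6 kN → 0.75 × 565.6 = 424 kN.
Bearing: edge l_c = 18, r_n = 177.1 kN; interior l_c = 46, r_n = 433 kN; R_n = 177.1 + 3·433 = 1476 kN → 1110 kN.
Block shear: A_gv = 4800, A_nv = 2980, A_nt = 340 mm²; R_n = min(0.6F_uA_nv, 0.6F_yA_gv) + U_bs·F_u·A_nt = 872.5 kN → 654 kN.
Bolt shear governs: 424 kN.

424 kN (bolt shear governs)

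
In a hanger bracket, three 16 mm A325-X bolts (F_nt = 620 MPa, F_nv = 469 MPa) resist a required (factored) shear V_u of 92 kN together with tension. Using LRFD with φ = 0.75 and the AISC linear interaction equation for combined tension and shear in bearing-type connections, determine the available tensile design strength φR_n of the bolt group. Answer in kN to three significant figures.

243 kN

A_b = π·16²/4 = 201.1 mm²; f_rv = 92 × 1000 / (3 × 201.1) = 152.5 MPa.
F'_nt = 1.3 F_nt − (F_nt / φF_nv) f_rv = 1.3·620 − (620/(0.75·469))·152.5 = 537.2 MPa, capped at F_nt → F'_nt = 537.2 MPa.
R_n = F'_nt · A_b · n = 537.2 × 201.1 × 3 / 1000 = 324 kN.
Design strength φR_n = 0.75 × 324 = 243 kN.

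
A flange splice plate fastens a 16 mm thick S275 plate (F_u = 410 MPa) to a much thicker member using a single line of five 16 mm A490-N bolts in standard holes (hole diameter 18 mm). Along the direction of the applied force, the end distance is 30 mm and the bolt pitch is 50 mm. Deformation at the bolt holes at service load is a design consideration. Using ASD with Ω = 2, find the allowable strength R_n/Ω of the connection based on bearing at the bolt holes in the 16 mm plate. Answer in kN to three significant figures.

586 kN

Per bolt r_n = 1.2 l_c t F_u ≤ 2.4 d t F_u; upper limit = 2.4 × 16 × 16 × 410 / 1000 = 251.9 kN.
Edge bolt: l_c = 30 − 18/2 = 21 mm → 1.2 × 21 × 16 × 410 / 1000 = 165.3 → r_n = 165.3 kN.
Interior bolts: l_c = 50 − 18 = 32 mm → 1.2 × 32 × 16 × 410 / 1000 = 251.9 → r_n = 251.9 kN.
R_n = 1 × 165.3 + 4 × 251.9 = 1173 kN.
Allowable strength R_n/Ω = 1173 / 2 = 586 kN.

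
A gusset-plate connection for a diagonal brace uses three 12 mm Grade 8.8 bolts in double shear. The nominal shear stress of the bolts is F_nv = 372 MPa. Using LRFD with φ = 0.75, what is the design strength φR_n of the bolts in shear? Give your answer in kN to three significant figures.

A_b = π × 12² / 4 = 113.1 mm².
R_n = F_nv · A_b · n · n_s = 372 × 113.1 × 3 × 2 / 1000 = 252.4 kN.
Design strength φR_n = 0.75 × 252.4 = 189 kN.

189 kN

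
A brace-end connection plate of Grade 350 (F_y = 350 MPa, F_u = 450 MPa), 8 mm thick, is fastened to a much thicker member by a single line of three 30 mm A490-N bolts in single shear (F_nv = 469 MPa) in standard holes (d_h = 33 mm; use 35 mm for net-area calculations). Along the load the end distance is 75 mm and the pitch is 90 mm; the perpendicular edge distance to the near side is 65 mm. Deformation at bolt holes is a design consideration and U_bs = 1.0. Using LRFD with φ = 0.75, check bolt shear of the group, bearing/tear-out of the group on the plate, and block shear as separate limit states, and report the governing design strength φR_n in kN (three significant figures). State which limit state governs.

400 kN (block shear governs)

Bolt shear: A_b = π·30²/4 = 706.9 mm²; R_n = 469 × 706.9 × 3 × 1 / 1000 = 994.5 kN → 0.75 × 994.5 = 746 kN.
Bearing: edge l_c = 58.5, r_n = 252.7 kN; interior l_c = 57, r_n = 246.2 kN; R_n = 252.7 + 2·246.2 = 745.2 kN → 559 kN.
Block shear: A_gv = 2040, A_nv = 1340, A_nt = 380 mm²; R_n = min(0.6F_uA_nv, 0.6F_yA_gv) + U_bs·F_u·A_nt = 532.8 kN → 400 kN.
Block shear governs: 400 kN.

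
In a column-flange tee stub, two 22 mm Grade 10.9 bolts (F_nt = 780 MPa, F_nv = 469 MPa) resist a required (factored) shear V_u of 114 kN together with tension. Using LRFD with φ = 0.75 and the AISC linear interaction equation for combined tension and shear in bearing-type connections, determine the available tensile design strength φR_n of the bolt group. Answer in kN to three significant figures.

389 kN

A_b = π·22²/4 = 380.1 mm²; f_rv = 114 × 1000 / (2 × 380.1) = 149.9 MPa.
F'_nt = 1.3 F_nt − (F_nt / φF_nv) f_rv = 1.3·780 − (780/(0.75·469))·149.9 = 681.5 MPa, capped at F_nt → F'_nt = 681.5 MPa.
R_n = F'_nt · A_b · n = 681.5 × 380.1 × 2 / 1000 = 518.1 kN.
Design strength φR_n = 0.75 × 518.1 = 389 kN.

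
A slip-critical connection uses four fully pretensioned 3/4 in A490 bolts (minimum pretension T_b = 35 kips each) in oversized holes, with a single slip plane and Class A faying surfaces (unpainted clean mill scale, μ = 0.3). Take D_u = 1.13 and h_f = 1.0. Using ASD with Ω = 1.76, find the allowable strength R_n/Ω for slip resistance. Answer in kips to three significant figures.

27 kips

R_n = μ · D_u · h_f · T_b · n_s · n_b = 0.3 × 1.13 × 1.0 × 35 × 1 × 4 = 47.46 kips.
Allowable strength R_n/Ω = 47.46 / 1.76 = 27 kips.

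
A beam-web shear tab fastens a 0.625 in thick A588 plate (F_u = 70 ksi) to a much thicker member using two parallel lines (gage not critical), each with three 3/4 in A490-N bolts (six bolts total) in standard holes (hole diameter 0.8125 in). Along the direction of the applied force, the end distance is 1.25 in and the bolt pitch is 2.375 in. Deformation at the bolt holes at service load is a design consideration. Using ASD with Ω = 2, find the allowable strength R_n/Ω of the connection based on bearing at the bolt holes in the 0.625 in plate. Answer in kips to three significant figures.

Per bolt r_n = 1.2 l_c t F_u ≤ 2.4 d t F_u; upper limit = 2.4 × 0.75 × 0.625 × 70 = 78.75 kips.
Edge bolt: l_c = 1.25 − 0.8125/2 = 0.8438 in → 1.2 × 0.8438 × 0.625 × 70 = 44.3 → r_n = 44.3 kips.
Interior bolts: l_c = 2.375 − 0.8125 = 1.562 in → 1.2 × 1.562 × 0.625 × 70 = 82.03 → r_n = 78.75 kips.
R_n = 2 × 44.3 + 4 × 78.75 = 403.6 kips.
Allowable strength R_n/Ω = 403.6 / 2 = 202 kips.

202 kips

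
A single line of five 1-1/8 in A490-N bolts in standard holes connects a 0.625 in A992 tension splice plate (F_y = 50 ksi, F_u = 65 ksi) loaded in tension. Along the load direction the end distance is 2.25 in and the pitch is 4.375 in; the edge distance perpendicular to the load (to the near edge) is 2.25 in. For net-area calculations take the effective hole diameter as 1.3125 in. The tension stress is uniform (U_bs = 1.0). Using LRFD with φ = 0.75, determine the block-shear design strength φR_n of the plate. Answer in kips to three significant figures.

302 kips

Shear plane L_v = 2.25 + 4·4.375 = 19.75 in; A_gv = 19.75 × 0.625 = 12.34 in².
A_nv = (19.75 − 4.5·1.3125) × 0.625 = 8.652 in².
A_nt = (2.25 − 0.5·1.3125) × 0.625 = 0.9961 in².
0.6 F_u A_nv = 337.4 kips; 0.6 F_y A_gv = 370.3 kips → shear rupture governs the shear term.
R_n = 337.4 + 1.0 × 65 × 0.9961 = 402.2 kips.
Design strength φR_n = 0.75 × 402.2 = 302 kips.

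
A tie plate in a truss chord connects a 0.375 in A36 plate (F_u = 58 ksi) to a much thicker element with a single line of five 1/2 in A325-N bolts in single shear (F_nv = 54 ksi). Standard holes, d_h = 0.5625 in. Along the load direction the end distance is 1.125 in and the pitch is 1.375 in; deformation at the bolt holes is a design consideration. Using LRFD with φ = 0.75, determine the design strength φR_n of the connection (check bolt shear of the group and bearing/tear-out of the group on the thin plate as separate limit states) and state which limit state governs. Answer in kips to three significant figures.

39.8 kips (bolt shear governs)

Bolt shear: A_b = π·0.5²/4 = 0.1963 in²; R_n = 54 × 0.1963 × 5 × 1 = 53.01 kips → 0.75 × 53.01 = 39.8 kips.
Bearing (1.2 l_c t F_u ≤ 2.4 d t F_u): upper limit = 2.4·0.5·0.375·58 = 26.1 kips.
  Edge l_c = 1.125 − 0.5625/2 = 0.8438 → r_n = 22.02 kips; interior l_c = 1.375 − 0.5625 = 0.8125 → r_n = 21.21 kips.
  R_n,bearing = 1·22.02 + 4·21.21 = 106.8 kips → 0.75 × 106.8 = 80.1 kips.
Bolt shear governs: 39.8 kips.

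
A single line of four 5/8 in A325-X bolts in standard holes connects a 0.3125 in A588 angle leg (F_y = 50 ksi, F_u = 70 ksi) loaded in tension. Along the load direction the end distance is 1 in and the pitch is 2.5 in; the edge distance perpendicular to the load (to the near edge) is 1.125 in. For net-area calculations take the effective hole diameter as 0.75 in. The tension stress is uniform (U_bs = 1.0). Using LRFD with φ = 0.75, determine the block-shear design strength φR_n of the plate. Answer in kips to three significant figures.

Shear plane L_v = 1 + 3·2.5 = 8.5 in; A_gv = 8.5 × 0.3125 = 2.656 in².
A_nv = (8.5 − 3.5·0.75) × 0.3125 = 1.836 in².
A_nt = (1.125 − 0.5·0.75) × 0.3125 = 0.2344 in².
0.6 F_u A_nv = 77.11 kips; 0.6 F_y A_gv = 79.69 kips → shear rupture governs the shear term.
R_n = 77.11 + 1.0 × 70 × 0.2344 = 93.52 kips.
Design strength φR_n = 0.75 × 93.52 = 70.1 kips.

70.1 kips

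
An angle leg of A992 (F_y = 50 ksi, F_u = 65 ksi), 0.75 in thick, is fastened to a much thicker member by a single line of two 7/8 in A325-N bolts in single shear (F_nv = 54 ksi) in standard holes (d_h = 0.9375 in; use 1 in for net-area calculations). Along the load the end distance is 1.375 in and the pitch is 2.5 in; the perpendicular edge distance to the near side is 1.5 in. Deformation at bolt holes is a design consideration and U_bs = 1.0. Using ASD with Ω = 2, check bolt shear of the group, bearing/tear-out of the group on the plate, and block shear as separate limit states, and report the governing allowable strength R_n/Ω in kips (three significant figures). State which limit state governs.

Bolt shear: A_b = π·0.875²/4 = 0.6013 in²; R_n = 54 × 0.6013 × 2 × 1 = 64.94 kips → 64.94 / 2 = 32.5 kips.
Bearing: edge l_c = 0.9062, r_n = 53.02 kips; interior l_c = 1.562, r_n = 91.41 kips; R_n = 53.02 + 1·91.41 = 144.4 kips → 72.2 kips.
Block shear: A_gv = 2.906, A_nv = 1.781, A_nt = 0.75 in²; R_n = min(0.6F_uA_nv, 0.6F_yA_gv) + U_bs·F_u·A_nt = 118.2 kips → 59.1 kips.
Bolt shear governs: 32.5 kips.

32.5 kips (bolt shear governs)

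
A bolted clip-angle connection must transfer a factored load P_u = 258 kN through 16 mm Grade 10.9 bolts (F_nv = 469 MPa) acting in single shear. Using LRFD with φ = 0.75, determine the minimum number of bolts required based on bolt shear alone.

4 bolts

A_b = π·16²/4 = 201.1 mm².
Per-bolt design strength φR_n = 0.75 × 469 × 201.1 × 1 / 1000 = 70.72 kN.
n ≥ 258 / 70.72 = 3.648 → use 4 bolts.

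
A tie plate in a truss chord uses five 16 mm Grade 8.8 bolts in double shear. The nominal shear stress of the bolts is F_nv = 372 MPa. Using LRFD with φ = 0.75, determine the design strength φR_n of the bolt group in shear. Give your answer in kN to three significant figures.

561 kN

A_b = π × 16² / 4 = 201.1 mm².
R_n = F_nv · A_b · n · n_s = 372 × 201.1 × 5 × 2 / 1000 = 748 kN.
Design strength φR_n = 0.75 × 748 = 561 kN.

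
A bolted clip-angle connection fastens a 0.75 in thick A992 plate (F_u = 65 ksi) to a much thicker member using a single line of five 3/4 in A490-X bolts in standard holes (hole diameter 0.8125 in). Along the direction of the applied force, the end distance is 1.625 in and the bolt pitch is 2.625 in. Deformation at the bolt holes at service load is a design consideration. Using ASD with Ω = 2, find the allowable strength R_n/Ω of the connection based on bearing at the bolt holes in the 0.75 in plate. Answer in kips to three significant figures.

211 kips

Per bolt r_n = 1.2 l_c t F_u ≤ 2.4 d t F_u; upper limit = 2.4 × 0.75 × 0.75 × 65 = 87.75 kips.
Edge bolt: l_c = 1.625 − 0.8125/2 = 1.219 in → 1.2 × 1.219 × 0.75 × 65 = 71.3 → r_n = 71.3 kips.
Interior bolts: l_c = 2.625 − 0.8125 = 1.812 in → 1.2 × 1.812 × 0.75 × 65 = 106 → r_n = 87.75 kips.
R_n = 1 × 71.3 + 4 × 87.75 = 422.3 kips.
Allowable strength R_n/Ω = 422.3 / 2 = 211 kips.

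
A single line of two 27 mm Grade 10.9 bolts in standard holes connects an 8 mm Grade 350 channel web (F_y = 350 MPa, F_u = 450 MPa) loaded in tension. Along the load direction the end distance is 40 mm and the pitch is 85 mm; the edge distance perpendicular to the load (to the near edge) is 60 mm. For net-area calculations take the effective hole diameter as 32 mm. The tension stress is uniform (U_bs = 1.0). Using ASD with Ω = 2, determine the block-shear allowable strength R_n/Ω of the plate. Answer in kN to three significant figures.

162 kN

Shear plane L_v = 40 + 1·85 = 125 mm; A_gv = 125 × 8 = 1000 mm².
A_nv = (125 − 1.5·32) × 8 = 616 mm².
A_nt = (60 − 0.5·32) × 8 = 352 mm².
0.6 F_u A_nv = 166.3 kN; 0.6 F_y A_gv = 210 kN → shear rupture governs the shear term.
R_n = 166.3 + 1.0 × 450 × 352 / 1000 = 324.7 kN.
Allowable strength R_n/Ω = 324.7 / 2 = 162 kN.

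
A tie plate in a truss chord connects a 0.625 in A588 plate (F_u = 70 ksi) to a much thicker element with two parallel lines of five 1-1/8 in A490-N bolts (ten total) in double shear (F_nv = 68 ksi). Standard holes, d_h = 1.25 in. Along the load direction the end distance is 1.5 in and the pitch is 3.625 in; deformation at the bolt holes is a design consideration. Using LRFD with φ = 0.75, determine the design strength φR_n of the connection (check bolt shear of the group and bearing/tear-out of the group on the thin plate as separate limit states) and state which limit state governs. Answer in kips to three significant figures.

Bolt shear: A_b = π·1.125²/4 = 0.994 in²; R_n = 68 × 0.994 × 10 × 2 = 1352 kips → 0.75 × 1352 = 1010 kips.
Bearing (1.2 l_c t F_u ≤ 2.4 d t F_u): upper limit = 2.4·1.125·0.625·70 = 118.1 kips.
  Edge l_c = 1.5 − 1.25/2 = 0.875 → r_n = 45.94 kips; interior l_c = 3.625 − 1.25 = 2.375 → r_n = 118.1 kips.
  R_n,bearing = 2·45.94 + 8·118.1 = 1037 kips → 0.75 × 1037 = 778 kips.
Bearing governs: 778 kips.

778 kips (bearing governs)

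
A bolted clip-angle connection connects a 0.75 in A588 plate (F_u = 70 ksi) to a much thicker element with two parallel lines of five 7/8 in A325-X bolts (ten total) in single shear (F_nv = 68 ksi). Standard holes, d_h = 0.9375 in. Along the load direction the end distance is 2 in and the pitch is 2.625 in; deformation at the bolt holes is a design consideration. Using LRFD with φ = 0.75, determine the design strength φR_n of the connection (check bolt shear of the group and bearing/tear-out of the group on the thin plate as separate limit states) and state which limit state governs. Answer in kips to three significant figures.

Bolt shear: A_b = π·0.875²/4 = 0.6013 in²; R_n = 68 × 0.6013 × 10 × 1 = 408.9 kips → 0.75 × 408.9 = 307 kips.
Bearing (1.2 l_c t F_u ≤ 2.4 d t F_u): upper limit = 2.4·0.875·0.75·70 = 110.3 kips.
  Edge l_c = 2 − 0.9375/2 = 1.531 → r_n = 96.47 kips; interior l_c = 2.625 − 0.9375 = 1.688 → r_n = 106.3 kips.
  R_n,bearing = 2·96.47 + 8·106.3 = 1043 kips → 0.75 × 1043 = 783 kips.
Bolt shear governs: 307 kips.

307 kips (bolt shear governs)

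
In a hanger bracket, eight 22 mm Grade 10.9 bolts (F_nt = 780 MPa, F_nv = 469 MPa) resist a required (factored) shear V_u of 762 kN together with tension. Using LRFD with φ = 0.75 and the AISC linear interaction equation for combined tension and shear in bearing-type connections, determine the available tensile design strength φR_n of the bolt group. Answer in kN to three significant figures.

A_b = π·22²/4 = 380.1 mm²; f_rv = 762 × 1000 / (8 × 380.1) = 250.6 MPa.
F'_nt = 1.3 F_nt − (F_nt / φF_nv) f_rv = 1.3·780 − (780/(0.75·469))·250.6 = 458.4 MPa, capped at F_nt → F'_nt = 458.4 MPa.
R_n = F'_nt · A_b · n = 458.4 × 380.1 × 8 / 1000 = 1394 kN.
Design strength φR_n = 0.75 × 1394 = 1050 kN.

1050 kN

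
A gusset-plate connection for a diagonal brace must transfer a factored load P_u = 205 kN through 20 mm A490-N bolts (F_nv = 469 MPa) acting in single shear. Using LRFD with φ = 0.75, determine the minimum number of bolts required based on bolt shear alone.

2 bolts

A_b = π·20²/4 = 314.2 mm².
Per-bolt design strength φR_n = 0.75 × 469 × 314.2 × 1 / 1000 = 110.5 kN.
n ≥ 205 / 110.5 = 1.855 → use 2 bolts.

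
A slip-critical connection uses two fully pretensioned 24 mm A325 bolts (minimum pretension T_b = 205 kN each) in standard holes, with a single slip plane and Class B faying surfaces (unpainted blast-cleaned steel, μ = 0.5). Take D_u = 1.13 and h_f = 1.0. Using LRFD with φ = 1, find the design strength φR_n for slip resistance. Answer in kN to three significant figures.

232 kN

R_n = μ · D_u · h_f · T_b · n_s · n_b = 0.5 × 1.13 × 1.0 × 205 × 1 × 2 = 231.6 kN.
Design strength φR_n = 1 × 231.6 = 232 kN.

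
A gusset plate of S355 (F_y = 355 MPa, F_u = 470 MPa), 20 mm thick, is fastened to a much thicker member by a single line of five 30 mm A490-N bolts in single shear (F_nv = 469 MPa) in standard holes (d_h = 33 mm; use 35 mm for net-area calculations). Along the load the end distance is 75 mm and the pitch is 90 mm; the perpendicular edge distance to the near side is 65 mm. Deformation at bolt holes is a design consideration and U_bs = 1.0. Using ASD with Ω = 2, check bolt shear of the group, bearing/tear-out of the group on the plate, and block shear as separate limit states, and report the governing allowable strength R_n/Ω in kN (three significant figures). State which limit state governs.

829 kN (bolt shear governs)

Bolt shear: A_b = π·30²/4 = 706.9 mm²; R_n = 469 × 706.9 × 5 × 1 / 1000 = 1658 kN → 1658 / 2 = 829 kN.
Bearing: edge l_c = 58.5, r_n = 659.9 kN; interior l_c = 57, r_n = 643 kN; R_n = 659.9 + 4·643 = 3232 kN → 1620 kN.
Block shear: A_gv = 8700, A_nv = 5550, A_nt = 950 mm²; R_n = min(0.6F_uA_nv, 0.6F_yA_gv) + U_bs·F_u·A_nt = 2012 kN → 1010 kN.
Bolt shear governs: 829 kN.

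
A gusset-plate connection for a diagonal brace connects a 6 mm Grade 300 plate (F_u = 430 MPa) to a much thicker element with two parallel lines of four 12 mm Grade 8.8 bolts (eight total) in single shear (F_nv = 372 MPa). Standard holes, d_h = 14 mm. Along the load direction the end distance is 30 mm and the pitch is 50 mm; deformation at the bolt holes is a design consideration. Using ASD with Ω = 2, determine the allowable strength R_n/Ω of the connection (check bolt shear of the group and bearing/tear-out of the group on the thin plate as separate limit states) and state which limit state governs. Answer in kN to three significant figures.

Bolt shear: A_b = π·12²/4 = 113.1 mm²; R_n = 372 × 113.1 × 8 × 1 / 1000 = 336.6 kN → 336.6 / 2 = 168 kN.
Bearing (1.2 l_c t F_u ≤ 2.4 d t F_u): upper limit = 2.4·12·6·430 / 1000 = 74.3 kN.
  Edge l_c = 30 − 14/2 = 23 → r_n = 71.21 kN; interior l_c = 50 − 14 = 36 → r_n = 74.3 kN.
  R_n,bearing = 2·71.21 + 6·74.3 = 588.2 kN → 588.2 / 2 = 294 kN.
Bolt shear governs: 168 kN.

168 kN (bolt shear governs)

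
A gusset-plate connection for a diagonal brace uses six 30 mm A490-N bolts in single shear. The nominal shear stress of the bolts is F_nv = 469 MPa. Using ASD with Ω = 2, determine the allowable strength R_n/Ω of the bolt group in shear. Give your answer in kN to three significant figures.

A_b = π × 30² / 4 = 706.9 mm².
R_n = F_nv · A_b · n · n_s = 469 × 706.9 × 6 × 1 / 1000 = 1989 kN.
Allowable strength R_n/Ω = 1989 / 2 = 995 kN.

995 kN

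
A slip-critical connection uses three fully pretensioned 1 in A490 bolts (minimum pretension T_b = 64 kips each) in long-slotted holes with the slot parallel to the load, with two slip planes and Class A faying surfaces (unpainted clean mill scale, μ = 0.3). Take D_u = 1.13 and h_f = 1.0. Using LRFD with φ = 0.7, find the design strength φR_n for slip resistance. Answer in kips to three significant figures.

R_n = μ · D_u · h_f · T_b · n_s · n_b = 0.3 × 1.13 × 1.0 × 64 × 2 × 3 = 130.2 kips.
Design strength φR_n = 0.7 × 130.2 = 91.1 kips.

91.1 kips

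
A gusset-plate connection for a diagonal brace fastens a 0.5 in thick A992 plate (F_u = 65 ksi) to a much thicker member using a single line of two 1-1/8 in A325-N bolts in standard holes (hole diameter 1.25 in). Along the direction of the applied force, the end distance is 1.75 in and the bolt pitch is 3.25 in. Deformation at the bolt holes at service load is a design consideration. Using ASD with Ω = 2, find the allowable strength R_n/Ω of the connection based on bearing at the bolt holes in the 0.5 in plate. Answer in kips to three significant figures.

60.9 kips

Per bolt r_n = 1.2 l_c t F_u ≤ 2.4 d t F_u; upper limit = 2.4 × 1.125 × 0.5 × 65 = 87.75 kips.
Edge bolt: l_c = 1.75 − 1.25/2 = 1.125 in → 1.2 × 1.125 × 0.5 × 65 = 43.87 → r_n = 43.87 kips.
Interior bolts: l_c = 3.25 − 1.25 = 2 in → 1.2 × 2 × 0.5 × 65 = 78 → r_n = 78 kips.
R_n = 1 × 43.87 + 1 × 78 = 121.9 kips.
Allowable strength R_n/Ω = 121.9 / 2 = 60.9 kips.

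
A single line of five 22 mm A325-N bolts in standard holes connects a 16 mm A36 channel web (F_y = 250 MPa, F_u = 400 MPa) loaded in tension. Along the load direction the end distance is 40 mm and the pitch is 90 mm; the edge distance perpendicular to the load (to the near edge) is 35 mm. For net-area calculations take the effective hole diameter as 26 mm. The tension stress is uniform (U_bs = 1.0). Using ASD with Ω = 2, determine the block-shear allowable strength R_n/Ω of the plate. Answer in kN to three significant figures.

550 kN

Shear plane L_v = 40 + 4·90 = 400 mm; A_gv = 400 × 16 = 6400 mm².
A_nv = (400 − 4.5·26) × 16 = 4528 mm².
A_nt = (35 − 0.5·26) × 16 = 352 mm².
0.6 F_u A_nv = 1087 kN; 0.6 F_y A_gv = 960 kN → shear yielding governs the shear term.
R_n = 960 + 1.0 × 400 × 352 / 1000 = 1101 kN.
Allowable strength R_n/Ω = 1101 / 2 = 550 kN.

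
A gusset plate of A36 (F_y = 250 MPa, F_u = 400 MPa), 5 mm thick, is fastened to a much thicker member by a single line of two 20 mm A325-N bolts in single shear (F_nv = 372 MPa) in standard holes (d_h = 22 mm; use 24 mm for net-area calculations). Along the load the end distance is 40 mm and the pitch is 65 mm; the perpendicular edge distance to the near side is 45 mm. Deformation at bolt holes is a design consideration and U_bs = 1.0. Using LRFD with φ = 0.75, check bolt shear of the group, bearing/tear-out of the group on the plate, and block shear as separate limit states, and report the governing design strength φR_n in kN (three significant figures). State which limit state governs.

109 kN (block shear governs)

Bolt shear: A_b = π·20²/4 = 314.2 mm²; R_n = 372 × 314.2 × 2 × 1 / 1000 = 233.7 kN → 0.75 × 233.7 = 175 kN.
Bearing: edge l_c = 29, r_n = 69.6 kN; interior l_c = 43, r_n = 96 kN; R_n = 69.6 + 1·96 = 165.6 kN → 124 kN.
Block shear: A_gv = 525, A_nv = 345, A_nt = 165 mm²; R_n = min(0.6F_uA_nv, 0.6F_yA_gv) + U_bs·F_u·A_nt = 144.8 kN → 109 kN.
Block shear governs: 109 kN.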